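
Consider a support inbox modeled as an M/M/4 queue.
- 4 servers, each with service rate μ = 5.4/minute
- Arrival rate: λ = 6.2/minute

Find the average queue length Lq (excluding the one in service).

Traffic intensity: ρ = λ/(cμ) = 6.2/(4×5.4) = 0.2870
Since ρ = 0.2870 < 1, system is stable.
Offered load a = λ/μ = cρ = 6.2/5.4 = 1.1481
P₀ = [ Σₙ₌₀^3 aⁿ/n! + a^4/(4!(1-ρ)) ]⁻¹
Σ = a^0/0! + a^1/1! + a^2/2! + a^3/3! = 1.0000 + 1.1481 + 0.6591 + 0.2523 = 3.0595
a^4/(4!(1-ρ)) = 1.7378/(24 × 0.7130) = 0.1016
P₀ = 1/(3.0595 + 0.1016) = 0.3163
Lq = P₀·a^4·ρ / (4!(1-ρ)²) = 0.3163 × 1.7378 × 0.2870 / (24 × 0.5083) = 0.01293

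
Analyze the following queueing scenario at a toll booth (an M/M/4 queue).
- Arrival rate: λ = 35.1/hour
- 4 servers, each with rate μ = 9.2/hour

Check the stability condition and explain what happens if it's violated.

Stability requires ρ = λ/(cμ) < 1
ρ = 35.1/(4 × 9.2) = 35.1/36.80 = 0.9538
Since 0.9538 < 1, the system is STABLE.
The servers are busy 95.38% of the time.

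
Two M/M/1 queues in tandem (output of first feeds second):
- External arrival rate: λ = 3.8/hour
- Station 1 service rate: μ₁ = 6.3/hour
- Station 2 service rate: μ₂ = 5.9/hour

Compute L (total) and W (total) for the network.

By Jackson's theorem, each station behaves as independent M/M/1.
Station 1: ρ₁ = 3.8/6.3 = 0.6032, L₁ = ρ₁/(1-ρ₁) = λ/(μ₁-λ) = 3.8/2.50 = 1.5200
Station 2: ρ₂ = 3.8/5.9 = 0.6441, L₂ = ρ₂/(1-ρ₂) = λ/(μ₂-λ) = 3.8/2.10 = 1.8095
Total: L = L₁ + L₂ = 1.5200 + 1.8095 = 3.3295
W = L/λ = 3.3295/3.8 = 0.8762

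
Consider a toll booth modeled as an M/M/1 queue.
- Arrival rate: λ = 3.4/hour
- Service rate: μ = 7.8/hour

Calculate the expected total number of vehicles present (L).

ρ = λ/μ = 3.4/7.8 = 0.4359
For M/M/1: L = λ/(μ-λ)
L = 3.4/(7.8-3.4) = 3.4/4.40
L = 0.7727 vehicles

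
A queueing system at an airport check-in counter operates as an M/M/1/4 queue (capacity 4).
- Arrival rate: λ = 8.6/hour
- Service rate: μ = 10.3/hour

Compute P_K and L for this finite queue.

ρ = λ/μ = 8.6/10.3 = 0.83495
P₀ = (1-ρ)/(1-ρ^(K+1)) = (1-0.83495)/(1-0.83495^5) = 0.16505/0.59421 = 0.2778
P_K = P₀×ρ^K = 0.2778 × 0.83495^4 = 0.2778 × 0.4860 = 0.1350
Blocking probability P_4 = 0.1350 (13.50%)
L = ρ[1 - (K+1)ρ^K + Kρ^(K+1)] / [(1-ρ)(1-ρ^(K+1))]
L = 0.83495 × (1 - 5×0.486006 + 4×0.405791) / ((1 - 0.83495) × (1 - 0.405791)) = 1.6442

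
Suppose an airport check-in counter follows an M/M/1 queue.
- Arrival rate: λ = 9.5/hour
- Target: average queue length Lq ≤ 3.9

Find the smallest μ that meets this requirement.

For M/M/1: Lq = λ²/(μ(μ-λ))
Need Lq ≤ 3.9, i.e. μ(μ-λ) ≥ λ²/3.9
μ² - 9.5μ - 90.25/3.9 ≥ 0  →  μ² - 9.5μ - 23.14103 ≥ 0
Quadratic formula (positive root): μ = [λ + √(λ² + 4×23.14103)]/2
Discriminant: 90.25 + 4×23.14103 = 182.8141, √182.8141 = 13.5209
μ ≥ (9.5 + 13.5209)/2 = 11.5104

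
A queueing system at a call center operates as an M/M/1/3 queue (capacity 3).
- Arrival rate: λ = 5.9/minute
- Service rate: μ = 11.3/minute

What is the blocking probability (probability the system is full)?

ρ = λ/μ = 5.9/11.3 = 0.522124
P₀ = (1-ρ)/(1-ρ^(K+1)) = (1-0.522124)/(1-0.522124^4) = 0.47788/0.92568 = 0.5162
P_K = P₀×ρ^K = 0.51624 × 0.522124^3 = 0.51624 × 0.14234 = 0.07348
Blocking probability = 7.35%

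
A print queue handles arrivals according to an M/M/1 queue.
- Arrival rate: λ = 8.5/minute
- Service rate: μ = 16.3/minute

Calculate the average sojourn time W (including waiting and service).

First, compute utilization: ρ = λ/μ = 8.5/16.3 = 0.5215
For M/M/1: W = 1/(μ-λ)
W = 1/(16.3-8.5) = 1/7.80
W = 0.1282 minutes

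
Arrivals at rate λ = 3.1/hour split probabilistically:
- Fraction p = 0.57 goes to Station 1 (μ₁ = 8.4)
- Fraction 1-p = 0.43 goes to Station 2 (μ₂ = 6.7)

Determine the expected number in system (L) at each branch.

Effective rates: λ₁ = 3.1×0.57 = 1.767, λ₂ = 3.1×0.43 = 1.333
Station 1: ρ₁ = 1.767/8.4 = 0.21036, L₁ = ρ₁/(1-ρ₁) = 0.21036/(1-0.21036) = 0.2664
Station 2: ρ₂ = 1.333/6.7 = 0.1990, L₂ = ρ₂/(1-ρ₂) = 0.1990/(1-0.1990) = 0.2484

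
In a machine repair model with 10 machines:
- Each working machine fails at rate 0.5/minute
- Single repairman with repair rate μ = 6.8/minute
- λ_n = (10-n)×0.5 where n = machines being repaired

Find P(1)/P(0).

P(1)/P(0) = ∏_{i=0}^{1-1} λ_i/μ_{i+1}
= (10-0)×0.5/6.8
= 0.7353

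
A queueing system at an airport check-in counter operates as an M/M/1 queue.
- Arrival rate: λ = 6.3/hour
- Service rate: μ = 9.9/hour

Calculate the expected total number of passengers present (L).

ρ = λ/μ = 6.3/9.9 = 0.6364
For M/M/1: L = λ/(μ-λ)
L = 6.3/(9.9-6.3) = 6.3/3.60
L = 1.7500 passengers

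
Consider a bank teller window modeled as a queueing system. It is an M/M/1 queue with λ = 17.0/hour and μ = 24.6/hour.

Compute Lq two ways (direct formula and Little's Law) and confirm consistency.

Method 1 (direct): Lq = λ²/(μ(μ-λ)) = 289.00/(24.6 × 7.60) = 1.5458

Method 2 (Little's Law):
W = 1/(μ-λ) = 1/7.60 = 0.13158
Wq = W - 1/μ = 0.13158 - 0.040650 = 0.09093
Lq = λWq = 17.0 × 0.09093 = 1.5458 ✔ (matches Method 1)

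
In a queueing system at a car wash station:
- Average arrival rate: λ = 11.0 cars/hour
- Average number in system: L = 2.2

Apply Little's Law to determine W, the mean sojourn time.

Little's Law: L = λW, so W = L/λ
W = 2.2/11.0 = 0.2000 hours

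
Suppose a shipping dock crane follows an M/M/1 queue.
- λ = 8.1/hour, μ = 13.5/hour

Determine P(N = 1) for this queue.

ρ = λ/μ = 8.1/13.5 = 0.6000
P(n) = (1-ρ)ρⁿ
P(1) = (1-0.6000) × 0.6000^1
P(1) = 0.4000 × 0.6000
P(1) = 0.2400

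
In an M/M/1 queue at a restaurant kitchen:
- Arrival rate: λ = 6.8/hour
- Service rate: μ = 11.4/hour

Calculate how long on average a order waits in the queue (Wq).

First, compute utilization: ρ = λ/μ = 6.8/11.4 = 0.5965
For M/M/1: Wq = λ/(μ(μ-λ))
Wq = 6.8/(11.4 × (11.4-6.8))
Wq = 6.8/(11.4 × 4.60)
Wq = 0.1297 hours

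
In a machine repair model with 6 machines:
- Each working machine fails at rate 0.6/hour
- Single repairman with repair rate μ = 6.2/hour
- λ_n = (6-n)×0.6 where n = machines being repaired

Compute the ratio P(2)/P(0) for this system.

P(2)/P(0) = ∏_{i=0}^{2-1} λ_i/μ_{i+1}
= (6-0)×0.6/6.2 × (6-1)×0.6/6.2
= 0.2810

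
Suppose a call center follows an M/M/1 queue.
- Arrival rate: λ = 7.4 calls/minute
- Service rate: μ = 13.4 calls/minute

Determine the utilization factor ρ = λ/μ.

Server utilization: ρ = λ/μ
ρ = 7.4/13.4 = 0.5522
The server is busy 55.22% of the time.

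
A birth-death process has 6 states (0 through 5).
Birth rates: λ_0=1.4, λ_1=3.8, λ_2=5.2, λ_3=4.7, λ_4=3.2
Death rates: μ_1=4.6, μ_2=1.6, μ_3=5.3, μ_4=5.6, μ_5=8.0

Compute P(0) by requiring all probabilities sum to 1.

Ratios P(n)/P(0) = (λ₀···λₙ₋₁)/(μ₁···μₙ):
P(1)/P(0) = (1.4)/(4.6) = 0.30435
P(2)/P(0) = (1.4×3.8)/(4.6×1.6) = 0.72283
P(3)/P(0) = (1.4×3.8×5.2)/(4.6×1.6×5.3) = 0.70919
P(4)/P(0) = (1.4×3.8×5.2×4.7)/(4.6×1.6×5.3×5.6) = 0.59521
P(5)/P(0) = (1.4×3.8×5.2×4.7×3.2)/(4.6×1.6×5.3×5.6×8.0) = 0.23808

Normalization: ∑ P(n) = 1
P(0) × (1.0000 + 0.30435 + 0.72283 + 0.70919 + 0.59521 + 0.23808) = 1
P(0) × 3.5697 = 1
P(0) = 1/3.5697 = 0.2801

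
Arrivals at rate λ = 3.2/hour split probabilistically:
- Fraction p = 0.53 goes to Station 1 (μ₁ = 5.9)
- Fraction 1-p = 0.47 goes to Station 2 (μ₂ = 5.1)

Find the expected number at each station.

Effective rates: λ₁ = 3.2×0.53 = 1.696, λ₂ = 3.2×0.47 = 1.504
Station 1: ρ₁ = 1.696/5.9 = 0.28746, L₁ = ρ₁/(1-ρ₁) = 0.28746/(1-0.28746) = 0.4034
Station 2: ρ₂ = 1.504/5.1 = 0.2949, L₂ = ρ₂/(1-ρ₂) = 0.2949/(1-0.2949) = 0.4182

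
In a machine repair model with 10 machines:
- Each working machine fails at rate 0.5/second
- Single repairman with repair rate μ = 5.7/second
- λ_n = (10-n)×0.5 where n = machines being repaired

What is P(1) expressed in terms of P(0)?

P(1)/P(0) = ∏_{i=0}^{1-1} λ_i/μ_{i+1}
= (10-0)×0.5/5.7
= 0.8772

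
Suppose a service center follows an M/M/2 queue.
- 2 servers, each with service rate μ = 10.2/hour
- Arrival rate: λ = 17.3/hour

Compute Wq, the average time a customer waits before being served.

Traffic intensity: ρ = λ/(cμ) = 17.3/(2×10.2) = 0.8480
Since ρ = 0.8480 < 1, system is stable.
Offered load a = λ/μ = cρ = 17.3/10.2 = 1.6961
P₀ = [ Σₙ₌₀^1 aⁿ/n! + a^2/(2!(1-ρ)) ]⁻¹
Σ = a^0/0! + a^1/1! = 1.0000 + 1.6961 = 2.6961
a^2/(2!(1-ρ)) = 2.87668/(2 × 0.151961) = 9.4652
P₀ = 1/(2.6961 + 9.4652) = 0.08223
Lq = P₀·a^2·ρ / (2!(1-ρ)²) = 0.082228 × 2.8767 × 0.84804 / (2 × 0.023092) = 4.3435
Wq = Lq/λ = 4.3435/17.3 = 0.2511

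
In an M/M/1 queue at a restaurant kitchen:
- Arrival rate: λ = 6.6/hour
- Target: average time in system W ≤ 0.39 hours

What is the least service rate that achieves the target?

For M/M/1: W = 1/(μ-λ)
Need W ≤ 0.39, so 1/(μ-λ) ≤ 0.39
μ - λ ≥ 1/0.39 = 2.5641
μ ≥ 6.6 + 2.5641 = 9.1641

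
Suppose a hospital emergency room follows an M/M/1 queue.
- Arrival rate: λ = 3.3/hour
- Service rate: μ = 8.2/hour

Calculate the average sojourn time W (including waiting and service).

First, compute utilization: ρ = λ/μ = 3.3/8.2 = 0.4024
For M/M/1: W = 1/(μ-λ)
W = 1/(8.2-3.3) = 1/4.90
W = 0.2041 hours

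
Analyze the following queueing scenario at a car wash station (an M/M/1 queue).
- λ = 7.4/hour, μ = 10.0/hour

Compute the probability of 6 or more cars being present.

ρ = λ/μ = 7.4/10.0 = 0.7400
P(N ≥ n) = ρⁿ
P(N ≥ 6) = 0.7400^6
P(N ≥ 6) = 0.1642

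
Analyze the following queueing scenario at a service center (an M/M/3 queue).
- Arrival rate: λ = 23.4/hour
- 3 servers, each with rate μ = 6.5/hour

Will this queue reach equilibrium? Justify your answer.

Stability requires ρ = λ/(cμ) < 1
ρ = 23.4/(3 × 6.5) = 23.4/19.50 = 1.2000
Since 1.2000 ≥ 1, the system is UNSTABLE.
Need c > λ/μ = 23.4/6.5 = 3.60.
Minimum servers needed: c = 4.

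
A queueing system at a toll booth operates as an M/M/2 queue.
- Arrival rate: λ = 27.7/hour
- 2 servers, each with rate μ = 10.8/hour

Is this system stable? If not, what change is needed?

Stability requires ρ = λ/(cμ) < 1
ρ = 27.7/(2 × 10.8) = 27.7/21.60 = 1.2824
Since 1.2824 ≥ 1, the system is UNSTABLE.
Need c > λ/μ = 27.7/10.8 = 2.56.
Minimum servers needed: c = 3.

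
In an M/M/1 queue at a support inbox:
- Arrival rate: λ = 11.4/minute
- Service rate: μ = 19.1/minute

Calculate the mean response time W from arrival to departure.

First, compute utilization: ρ = λ/μ = 11.4/19.1 = 0.5969
For M/M/1: W = 1/(μ-λ)
W = 1/(19.1-11.4) = 1/7.70
W = 0.1299 minutes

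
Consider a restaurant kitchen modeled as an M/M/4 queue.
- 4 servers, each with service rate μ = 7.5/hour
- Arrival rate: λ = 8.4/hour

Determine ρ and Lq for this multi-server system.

Traffic intensity: ρ = λ/(cμ) = 8.4/(4×7.5) = 0.2800
Since ρ = 0.2800 < 1, system is stable.
Offered load a = λ/μ = cρ = 8.4/7.5 = 1.1200
P₀ = [ Σₙ₌₀^3 aⁿ/n! + a^4/(4!(1-ρ)) ]⁻¹
Σ = a^0/0! + a^1/1! + a^2/2! + a^3/3! = 1.0000 + 1.1200 + 0.6272 + 0.2342 = 2.9814
a^4/(4!(1-ρ)) = 1.5735/(24 × 0.7200) = 0.09106
P₀ = 1/(2.9814 + 0.09106) = 0.3255
Lq = P₀·a^4·ρ / (4!(1-ρ)²) = 0.3255 × 1.5735 × 0.2800 / (24 × 0.5184) = 0.01153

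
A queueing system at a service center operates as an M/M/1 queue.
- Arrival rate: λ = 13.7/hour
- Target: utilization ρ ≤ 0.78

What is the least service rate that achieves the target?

ρ = λ/μ, so μ = λ/ρ
μ ≥ 13.7/0.78 = 17.5641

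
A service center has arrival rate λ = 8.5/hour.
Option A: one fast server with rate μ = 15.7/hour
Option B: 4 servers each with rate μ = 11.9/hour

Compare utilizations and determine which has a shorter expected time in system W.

Option A: single server μ = 15.7 (M/M/1)
  ρ_A = 8.5/15.7 = 0.5414
  W_A = 1/(μ-λ) = 1/(15.7-8.5) = 1/7.20 = 0.1389

Option B: 4 servers μ = 11.9 (M/M/4)
  ρ_B = λ/(cμ) = 8.5/(4×11.9) = 0.1786
  Offered load a = λ/μ = cρ = 8.5/11.9 = 0.7143
  P₀ = [ Σₙ₌₀^3 aⁿ/n! + a^4/(4!(1-ρ)) ]⁻¹
  Σ = a^0/0! + a^1/1! + a^2/2! + a^3/3! = 1.0000 + 0.7143 + 0.2551 + 0.06074 = 2.0301
  a^4/(4!(1-ρ)) = 0.2603/(24 × 0.8214) = 0.01320
  P₀ = 1/(2.0301 + 0.01320) = 0.4894
  Lq = P₀·a^4·ρ / (4!(1-ρ)²) = 0.4894 × 0.2603 × 0.1786 / (24 × 0.6747) = 0.001405
  Wq_B = Lq/λ = 0.001405/8.5 = 0.0001653
  W_B = Wq_B + 1/μ = 0.0001653 + 0.08403 = 0.08420

Since W_B = 0.08420 < W_A = 0.1389, Option B (multiple servers) has the shorter time in system.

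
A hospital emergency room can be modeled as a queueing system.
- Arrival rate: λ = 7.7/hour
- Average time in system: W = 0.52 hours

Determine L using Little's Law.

Little's Law: L = λW
L = 7.7 × 0.52 = 4.0040 patients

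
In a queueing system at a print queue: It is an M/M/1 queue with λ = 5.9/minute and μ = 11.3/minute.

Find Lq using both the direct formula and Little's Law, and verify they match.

Method 1 (direct): Lq = λ²/(μ(μ-λ)) = 34.81/(11.3 × 5.40) = 0.5705

Method 2 (Little's Law):
W = 1/(μ-λ) = 1/5.40 = 0.18519
Wq = W - 1/μ = 0.18519 - 0.088496 = 0.09669
Lq = λWq = 5.9 × 0.09669 = 0.5705 ✔ (matches Method 1)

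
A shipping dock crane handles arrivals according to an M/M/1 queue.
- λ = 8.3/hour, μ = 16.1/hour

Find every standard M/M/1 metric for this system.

Step 1: ρ = λ/μ = 8.3/16.1 = 0.5155
Step 2: L = λ/(μ-λ) = 8.3/7.80 = 1.0641
Step 3: Lq = λ²/(μ(μ-λ)) = 68.89/(16.1×7.80) = 0.5486
Step 4: W = 1/(μ-λ) = 1/7.80 = 0.1282
Step 5: Wq = λ/(μ(μ-λ)) = 8.3/(16.1×7.80) = 0.06609
Step 6: P(0) = 1-ρ = 0.4845
Verify: L = λW = 8.3×0.1282 = 1.0641 ✔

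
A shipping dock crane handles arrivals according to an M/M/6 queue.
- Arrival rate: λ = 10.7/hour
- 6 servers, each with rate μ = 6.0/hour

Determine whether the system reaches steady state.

Stability requires ρ = λ/(cμ) < 1
ρ = 10.7/(6 × 6.0) = 10.7/36.00 = 0.2972
Since 0.2972 < 1, the system is STABLE.
The servers are busy 29.72% of the time.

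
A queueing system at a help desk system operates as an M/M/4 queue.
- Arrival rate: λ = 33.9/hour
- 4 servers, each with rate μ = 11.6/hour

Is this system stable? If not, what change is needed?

Stability requires ρ = λ/(cμ) < 1
ρ = 33.9/(4 × 11.6) = 33.9/46.40 = 0.7306
Since 0.7306 < 1, the system is STABLE.
The servers are busy 73.06% of the time.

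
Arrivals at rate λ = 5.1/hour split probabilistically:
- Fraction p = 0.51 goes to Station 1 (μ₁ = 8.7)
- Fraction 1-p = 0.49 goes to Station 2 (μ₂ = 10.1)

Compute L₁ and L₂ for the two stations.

Effective rates: λ₁ = 5.1×0.51 = 2.601, λ₂ = 5.1×0.49 = 2.499
Station 1: ρ₁ = 2.601/8.7 = 0.2990, L₁ = ρ₁/(1-ρ₁) = 0.2990/(1-0.2990) = 0.4265
Station 2: ρ₂ = 2.499/10.1 = 0.24743, L₂ = ρ₂/(1-ρ₂) = 0.24743/(1-0.24743) = 0.3288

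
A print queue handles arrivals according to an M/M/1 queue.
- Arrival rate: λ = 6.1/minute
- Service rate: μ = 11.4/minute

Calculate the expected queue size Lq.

ρ = λ/μ = 6.1/11.4 = 0.5351
For M/M/1: Lq = λ²/(μ(μ-λ))
Lq = 37.21/(11.4 × 5.30)
Lq = 0.6159 jobs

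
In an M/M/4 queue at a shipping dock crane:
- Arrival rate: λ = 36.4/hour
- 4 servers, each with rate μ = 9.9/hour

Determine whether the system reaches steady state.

Stability requires ρ = λ/(cμ) < 1
ρ = 36.4/(4 × 9.9) = 36.4/39.60 = 0.9192
Since 0.9192 < 1, the system is STABLE.
The servers are busy 91.92% of the time.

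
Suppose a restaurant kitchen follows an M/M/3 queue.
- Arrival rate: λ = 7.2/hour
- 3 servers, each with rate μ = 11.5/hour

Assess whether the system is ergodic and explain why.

Stability requires ρ = λ/(cμ) < 1
ρ = 7.2/(3 × 11.5) = 7.2/34.50 = 0.2087
Since 0.2087 < 1, the system is STABLE.
The servers are busy 20.87% of the time.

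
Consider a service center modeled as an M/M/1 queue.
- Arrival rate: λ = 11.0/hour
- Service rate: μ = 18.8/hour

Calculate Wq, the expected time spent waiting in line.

First, compute utilization: ρ = λ/μ = 11.0/18.8 = 0.5851
For M/M/1: Wq = λ/(μ(μ-λ))
Wq = 11.0/(18.8 × (18.8-11.0))
Wq = 11.0/(18.8 × 7.80)
Wq = 0.07501 hours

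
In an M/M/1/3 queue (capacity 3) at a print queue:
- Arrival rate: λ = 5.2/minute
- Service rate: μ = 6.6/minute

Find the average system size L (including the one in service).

ρ = λ/μ = 5.2/6.6 = 0.7879
P₀ = (1-ρ)/(1-ρ^(K+1)) = (1-0.7879)/(1-0.7879^4) = 0.2121/0.6146 = 0.3451
P_K = P₀×ρ^K = 0.3451 × 0.7879^3 = 0.3451 × 0.4891 = 0.1688
L = ρ[1 - (K+1)ρ^K + Kρ^(K+1)] / [(1-ρ)(1-ρ^(K+1))]
L = 0.7879 × (1 - 4×0.48912 + 3×0.38538) / ((1 - 0.7879) × (1 - 0.38538)) = 1.2067 jobs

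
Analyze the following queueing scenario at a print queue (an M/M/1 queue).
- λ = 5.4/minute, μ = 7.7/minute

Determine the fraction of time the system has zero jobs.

ρ = λ/μ = 5.4/7.7 = 0.7013
P(0) = 1 - ρ = 1 - 0.7013 = 0.2987
The server is idle 29.87% of the time.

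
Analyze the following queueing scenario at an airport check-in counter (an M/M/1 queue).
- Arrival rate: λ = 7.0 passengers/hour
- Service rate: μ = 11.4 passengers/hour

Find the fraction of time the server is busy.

Server utilization: ρ = λ/μ
ρ = 7.0/11.4 = 0.6140
The server is busy 61.40% of the time.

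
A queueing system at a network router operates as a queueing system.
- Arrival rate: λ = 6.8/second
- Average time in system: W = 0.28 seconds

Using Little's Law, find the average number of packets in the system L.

Little's Law: L = λW
L = 6.8 × 0.28 = 1.9040 packets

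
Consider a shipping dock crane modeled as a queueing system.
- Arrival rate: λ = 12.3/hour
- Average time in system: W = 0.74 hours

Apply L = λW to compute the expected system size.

Little's Law: L = λW
L = 12.3 × 0.74 = 9.1020 containers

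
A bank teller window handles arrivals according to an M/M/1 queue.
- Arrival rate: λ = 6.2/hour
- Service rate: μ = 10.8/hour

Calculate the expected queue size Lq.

ρ = λ/μ = 6.2/10.8 = 0.5741
For M/M/1: Lq = λ²/(μ(μ-λ))
Lq = 38.44/(10.8 × 4.60)
Lq = 0.7738 transactions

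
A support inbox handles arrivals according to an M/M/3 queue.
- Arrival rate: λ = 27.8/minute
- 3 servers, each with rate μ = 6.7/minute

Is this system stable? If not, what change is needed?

Stability requires ρ = λ/(cμ) < 1
ρ = 27.8/(3 × 6.7) = 27.8/20.10 = 1.3831
Since 1.3831 ≥ 1, the system is UNSTABLE.
Need c > λ/μ = 27.8/6.7 = 4.15.
Minimum servers needed: c = 5.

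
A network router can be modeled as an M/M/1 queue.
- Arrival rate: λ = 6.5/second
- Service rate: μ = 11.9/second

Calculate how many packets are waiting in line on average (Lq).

ρ = λ/μ = 6.5/11.9 = 0.5462
For M/M/1: Lq = λ²/(μ(μ-λ))
Lq = 42.25/(11.9 × 5.40)
Lq = 0.6575 packets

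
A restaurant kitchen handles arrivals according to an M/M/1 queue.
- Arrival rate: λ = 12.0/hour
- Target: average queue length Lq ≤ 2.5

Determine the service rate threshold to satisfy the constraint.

For M/M/1: Lq = λ²/(μ(μ-λ))
Need Lq ≤ 2.5, i.e. μ(μ-λ) ≥ λ²/2.5
μ² - 12.0μ - 144.00/2.5 ≥ 0  →  μ² - 12.0μ - 57.6000 ≥ 0
Quadratic formula (positive root): μ = [λ + √(λ² + 4×57.6000)]/2
Discriminant: 144.00 + 4×57.6000 = 374.4000, √374.4000 = 19.3494
μ ≥ (12.0 + 19.3494)/2 = 15.6747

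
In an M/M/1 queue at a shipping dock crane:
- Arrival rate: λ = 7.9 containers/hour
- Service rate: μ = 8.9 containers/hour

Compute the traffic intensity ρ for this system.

Server utilization: ρ = λ/μ
ρ = 7.9/8.9 = 0.8876
The server is busy 88.76% of the time.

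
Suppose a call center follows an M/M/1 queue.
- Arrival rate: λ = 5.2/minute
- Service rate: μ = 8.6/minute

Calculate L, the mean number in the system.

ρ = λ/μ = 5.2/8.6 = 0.6047
For M/M/1: L = λ/(μ-λ)
L = 5.2/(8.6-5.2) = 5.2/3.40
L = 1.5294 calls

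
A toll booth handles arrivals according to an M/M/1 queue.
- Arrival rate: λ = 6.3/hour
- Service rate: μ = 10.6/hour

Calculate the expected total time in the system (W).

First, compute utilization: ρ = λ/μ = 6.3/10.6 = 0.5943
For M/M/1: W = 1/(μ-λ)
W = 1/(10.6-6.3) = 1/4.30
W = 0.2326 hours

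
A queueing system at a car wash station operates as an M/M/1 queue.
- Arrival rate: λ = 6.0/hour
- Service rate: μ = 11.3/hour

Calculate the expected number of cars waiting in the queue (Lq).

ρ = λ/μ = 6.0/11.3 = 0.5310
For M/M/1: Lq = λ²/(μ(μ-λ))
Lq = 36.00/(11.3 × 5.30)
Lq = 0.6011 cars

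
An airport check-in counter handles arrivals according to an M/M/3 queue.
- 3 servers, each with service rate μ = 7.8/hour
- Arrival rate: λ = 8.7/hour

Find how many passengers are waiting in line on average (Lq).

Traffic intensity: ρ = λ/(cμ) = 8.7/(3×7.8) = 0.3718
Since ρ = 0.3718 < 1, system is stable.
Offered load a = λ/μ = cρ = 8.7/7.8 = 1.1154
P₀ = [ Σₙ₌₀^2 aⁿ/n! + a^3/(3!(1-ρ)) ]⁻¹
Σ = a^0/0! + a^1/1! + a^2/2! = 1.0000 + 1.1154 + 0.6220 = 2.7374
a^3/(3!(1-ρ)) = 1.3876/(6 × 0.6282) = 0.3681
P₀ = 1/(2.7374 + 0.3681) = 0.3220
Lq = P₀·a^3·ρ / (3!(1-ρ)²) = 0.32200 × 1.3876 × 0.37179 / (6 × 0.39464) = 0.07016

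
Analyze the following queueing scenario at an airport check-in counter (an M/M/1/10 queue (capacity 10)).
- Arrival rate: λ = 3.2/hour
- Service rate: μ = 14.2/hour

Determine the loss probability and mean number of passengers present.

ρ = λ/μ = 3.2/14.2 = 0.225352
P₀ = (1-ρ)/(1-ρ^(K+1)) = (1-0.225352)/(1-0.225352^11) = 0.7746/1.0000 = 0.7746
P_K = P₀×ρ^K = 0.77465 × 0.225352^10 = 0.77465 × 0.00000033776 = 2.616e-07
Blocking probability P_10 = 2.616e-07 (0.00002616%)
L = ρ[1 - (K+1)ρ^K + Kρ^(K+1)] / [(1-ρ)(1-ρ^(K+1))]
L = 0.225352 × (1 - 11×3.378e-07 + 10×7.612e-08) / ((1 - 0.225352) × (1 - 7.612e-08)) = 0.2909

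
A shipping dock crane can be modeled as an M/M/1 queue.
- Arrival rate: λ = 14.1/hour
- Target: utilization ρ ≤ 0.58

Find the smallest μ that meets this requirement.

ρ = λ/μ, so μ = λ/ρ
μ ≥ 14.1/0.58 = 24.3103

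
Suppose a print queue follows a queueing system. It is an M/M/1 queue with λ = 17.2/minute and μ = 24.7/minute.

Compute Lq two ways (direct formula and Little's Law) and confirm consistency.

Method 1 (direct): Lq = λ²/(μ(μ-λ)) = 295.84/(24.7 × 7.50) = 1.5970

Method 2 (Little's Law):
W = 1/(μ-λ) = 1/7.50 = 0.133333
Wq = W - 1/μ = 0.133333 - 0.0404858 = 0.09285
Lq = λWq = 17.2 × 0.09285 = 1.5970 ✔ (matches Method 1)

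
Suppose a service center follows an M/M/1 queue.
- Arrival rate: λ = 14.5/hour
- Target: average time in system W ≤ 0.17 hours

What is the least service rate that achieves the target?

For M/M/1: W = 1/(μ-λ)
Need W ≤ 0.17, so 1/(μ-λ) ≤ 0.17
μ - λ ≥ 1/0.17 = 5.8824
μ ≥ 14.5 + 5.8824 = 20.3824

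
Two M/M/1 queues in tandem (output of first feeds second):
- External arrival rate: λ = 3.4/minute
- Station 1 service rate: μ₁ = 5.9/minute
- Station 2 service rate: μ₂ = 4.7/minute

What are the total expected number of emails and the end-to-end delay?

By Jackson's theorem, each station behaves as independent M/M/1.
Station 1: ρ₁ = 3.4/5.9 = 0.5763, L₁ = ρ₁/(1-ρ₁) = λ/(μ₁-λ) = 3.4/2.50 = 1.3600
Station 2: ρ₂ = 3.4/4.7 = 0.7234, L₂ = ρ₂/(1-ρ₂) = λ/(μ₂-λ) = 3.4/1.30 = 2.6154
Total: L = L₁ + L₂ = 1.3600 + 2.6154 = 3.9754
W = L/λ = 3.9754/3.4 = 1.1692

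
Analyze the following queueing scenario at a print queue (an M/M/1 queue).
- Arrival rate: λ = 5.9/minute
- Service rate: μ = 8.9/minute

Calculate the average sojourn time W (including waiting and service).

First, compute utilization: ρ = λ/μ = 5.9/8.9 = 0.6629
For M/M/1: W = 1/(μ-λ)
W = 1/(8.9-5.9) = 1/3.00
W = 0.3333 minutes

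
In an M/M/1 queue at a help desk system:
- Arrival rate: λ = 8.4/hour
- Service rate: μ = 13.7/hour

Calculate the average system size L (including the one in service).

ρ = λ/μ = 8.4/13.7 = 0.6131
For M/M/1: L = λ/(μ-λ)
L = 8.4/(13.7-8.4) = 8.4/5.30
L = 1.5849 tickets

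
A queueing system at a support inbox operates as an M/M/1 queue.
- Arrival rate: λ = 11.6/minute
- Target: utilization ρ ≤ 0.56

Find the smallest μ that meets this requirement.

ρ = λ/μ, so μ = λ/ρ
μ ≥ 11.6/0.56 = 20.7143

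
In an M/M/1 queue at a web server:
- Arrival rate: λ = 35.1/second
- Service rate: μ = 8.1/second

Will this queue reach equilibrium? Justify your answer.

Stability requires ρ = λ/(cμ) < 1
ρ = 35.1/(1 × 8.1) = 35.1/8.10 = 4.3333
Since 4.3333 ≥ 1, the system is UNSTABLE.
Queue grows without bound. Need μ > λ = 35.1.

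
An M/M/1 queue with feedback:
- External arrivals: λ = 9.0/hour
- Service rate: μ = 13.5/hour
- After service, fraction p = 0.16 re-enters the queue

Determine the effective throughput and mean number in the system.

Effective arrival rate: λ_eff = λ/(1-p) = 9.0/(1-0.16) = 9.0/0.84 = 10.71429
ρ = λ_eff/μ = 10.71429/13.5 = 0.793651
L = ρ/(1-ρ) = 0.793651/(1-0.793651) = 3.8462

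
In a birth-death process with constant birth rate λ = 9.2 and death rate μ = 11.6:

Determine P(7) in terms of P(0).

For constant rates: P(n)/P(0) = (λ/μ)^n
P(7)/P(0) = (9.2/11.6)^7 = 0.7931^7 = 0.1974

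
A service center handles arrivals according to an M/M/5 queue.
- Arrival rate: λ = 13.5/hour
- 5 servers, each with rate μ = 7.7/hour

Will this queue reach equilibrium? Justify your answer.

Stability requires ρ = λ/(cμ) < 1
ρ = 13.5/(5 × 7.7) = 13.5/38.50 = 0.3506
Since 0.3506 < 1, the system is STABLE.
The servers are busy 35.06% of the time.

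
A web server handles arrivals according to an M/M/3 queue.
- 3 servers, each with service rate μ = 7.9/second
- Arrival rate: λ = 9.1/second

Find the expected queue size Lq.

Traffic intensity: ρ = λ/(cμ) = 9.1/(3×7.9) = 0.3840
Since ρ = 0.3840 < 1, system is stable.
Offered load a = λ/μ = cρ = 9.1/7.9 = 1.1519
P₀ = [ Σₙ₌₀^2 aⁿ/n! + a^3/(3!(1-ρ)) ]⁻¹
Σ = a^0/0! + a^1/1! + a^2/2! = 1.0000 + 1.1519 + 0.6634 = 2.8153
a^3/(3!(1-ρ)) = 1.5284/(6 × 0.6160) = 0.4135
P₀ = 1/(2.8153 + 0.4135) = 0.3097
Lq = P₀·a^3·ρ / (3!(1-ρ)²) = 0.30971 × 1.5284 × 0.38397 / (6 × 0.37950) = 0.07982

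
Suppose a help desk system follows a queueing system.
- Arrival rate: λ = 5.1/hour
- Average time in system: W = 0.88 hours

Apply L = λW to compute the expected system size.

Little's Law: L = λW
L = 5.1 × 0.88 = 4.4880 tickets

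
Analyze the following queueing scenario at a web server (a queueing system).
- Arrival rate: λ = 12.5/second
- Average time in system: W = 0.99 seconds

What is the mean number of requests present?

Little's Law: L = λW
L = 12.5 × 0.99 = 12.3750 requests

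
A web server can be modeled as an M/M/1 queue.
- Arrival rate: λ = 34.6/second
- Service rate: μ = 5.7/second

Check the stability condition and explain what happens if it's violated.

Stability requires ρ = λ/(cμ) < 1
ρ = 34.6/(1 × 5.7) = 34.6/5.70 = 6.0702
Since 6.0702 ≥ 1, the system is UNSTABLE.
Queue grows without bound. Need μ > λ = 34.6.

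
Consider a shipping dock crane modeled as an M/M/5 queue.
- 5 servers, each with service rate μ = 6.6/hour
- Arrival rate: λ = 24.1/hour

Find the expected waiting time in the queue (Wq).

Traffic intensity: ρ = λ/(cμ) = 24.1/(5×6.6) = 0.7303
Since ρ = 0.7303 < 1, system is stable.
Offered load a = λ/μ = cρ = 24.1/6.6 = 3.6515
P₀ = [ Σₙ₌₀^4 aⁿ/n! + a^5/(5!(1-ρ)) ]⁻¹
Σ = a^0/0! + a^1/1! + a^2/2! + a^3/3! + a^4/4! = 1.0000 + 3.6515 + 6.6668 + 8.1146 + 7.4077 = 26.8406
a^5/(5!(1-ρ)) = 649.18060/(120 × 0.26969697) = 20.0590
P₀ = 1/(26.8406 + 20.0590) = 0.02132
Lq = P₀·a^5·ρ / (5!(1-ρ)²) = 0.0213222 × 649.1806 × 0.730303 / (120 × 0.0727365) = 1.1582
Wq = Lq/λ = 1.1582/24.1 = 0.04806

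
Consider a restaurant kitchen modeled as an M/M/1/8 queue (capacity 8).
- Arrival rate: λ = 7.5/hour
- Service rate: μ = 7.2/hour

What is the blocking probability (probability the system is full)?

ρ = λ/μ = 7.5/7.2 = 1.041667
P₀ = (1-ρ)/(1-ρ^(K+1)) = (1-1.041667)/(1-1.041667^9) = -0.04167/-0.4440 = 0.09385
P_K = P₀×ρ^K = 0.09385 × 1.041667^8 = 0.09385 × 1.3862 = 0.1301
Blocking probability = 13.01%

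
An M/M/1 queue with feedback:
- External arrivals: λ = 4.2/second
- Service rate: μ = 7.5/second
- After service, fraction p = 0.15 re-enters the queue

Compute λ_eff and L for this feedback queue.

Effective arrival rate: λ_eff = λ/(1-p) = 4.2/(1-0.15) = 4.2/0.85 = 4.94118
ρ = λ_eff/μ = 4.94118/7.5 = 0.65882
L = ρ/(1-ρ) = 0.65882/(1-0.65882) = 1.9310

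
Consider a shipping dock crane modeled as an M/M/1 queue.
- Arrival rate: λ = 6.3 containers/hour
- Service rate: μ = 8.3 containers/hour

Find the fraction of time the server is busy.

Server utilization: ρ = λ/μ
ρ = 6.3/8.3 = 0.7590
The server is busy 75.90% of the time.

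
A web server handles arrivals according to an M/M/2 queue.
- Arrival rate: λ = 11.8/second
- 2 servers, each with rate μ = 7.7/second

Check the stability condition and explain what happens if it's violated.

Stability requires ρ = λ/(cμ) < 1
ρ = 11.8/(2 × 7.7) = 11.8/15.40 = 0.7662
Since 0.7662 < 1, the system is STABLE.
The servers are busy 76.62% of the time.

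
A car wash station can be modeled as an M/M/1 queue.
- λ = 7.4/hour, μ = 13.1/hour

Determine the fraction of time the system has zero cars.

ρ = λ/μ = 7.4/13.1 = 0.5649
P(0) = 1 - ρ = 1 - 0.5649 = 0.4351
The server is idle 43.51% of the time.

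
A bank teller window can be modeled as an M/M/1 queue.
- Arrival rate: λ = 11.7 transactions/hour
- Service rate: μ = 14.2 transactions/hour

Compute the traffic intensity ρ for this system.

Server utilization: ρ = λ/μ
ρ = 11.7/14.2 = 0.8239
The server is busy 82.39% of the time.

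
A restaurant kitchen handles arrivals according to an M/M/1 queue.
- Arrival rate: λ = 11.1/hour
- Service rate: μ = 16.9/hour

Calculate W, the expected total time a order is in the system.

First, compute utilization: ρ = λ/μ = 11.1/16.9 = 0.6568
For M/M/1: W = 1/(μ-λ)
W = 1/(16.9-11.1) = 1/5.80
W = 0.1724 hours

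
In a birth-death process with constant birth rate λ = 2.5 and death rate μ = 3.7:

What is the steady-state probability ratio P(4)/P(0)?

For constant rates: P(n)/P(0) = (λ/μ)^n
P(4)/P(0) = (2.5/3.7)^4 = 0.67568^4 = 0.2084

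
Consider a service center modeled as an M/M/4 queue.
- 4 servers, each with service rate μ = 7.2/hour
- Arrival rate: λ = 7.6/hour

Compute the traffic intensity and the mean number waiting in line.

Traffic intensity: ρ = λ/(cμ) = 7.6/(4×7.2) = 0.2639
Since ρ = 0.2639 < 1, system is stable.
Offered load a = λ/μ = cρ = 7.6/7.2 = 1.0556
P₀ = [ Σₙ₌₀^3 aⁿ/n! + a^4/(4!(1-ρ)) ]⁻¹
Σ = a^0/0! + a^1/1! + a^2/2! + a^3/3! = 1.0000 + 1.0556 + 0.5571 + 0.1960 = 2.8087
a^4/(4!(1-ρ)) = 1.2414/(24 × 0.7361) = 0.07027
P₀ = 1/(2.80867 + 0.0702700) = 0.3474
Lq = P₀·a^4·ρ / (4!(1-ρ)²) = 0.34735 × 1.2414 × 0.26389 / (24 × 0.54186) = 0.008750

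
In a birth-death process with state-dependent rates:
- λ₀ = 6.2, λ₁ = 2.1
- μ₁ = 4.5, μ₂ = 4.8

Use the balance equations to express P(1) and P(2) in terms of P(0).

Balance equations:
State 0: λ₀P₀ = μ₁P₁ → P₁ = (λ₀/μ₁)P₀ = (6.2/4.5)P₀ = 1.3778P₀
State 1: P₂ = (λ₀λ₁)/(μ₁μ₂)P₀ = (6.2×2.1)/(4.5×4.8)P₀ = 0.6028P₀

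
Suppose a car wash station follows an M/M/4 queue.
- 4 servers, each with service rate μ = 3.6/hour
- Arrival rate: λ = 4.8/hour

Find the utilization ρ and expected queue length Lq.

Traffic intensity: ρ = λ/(cμ) = 4.8/(4×3.6) = 0.3333
Since ρ = 0.3333 < 1, system is stable.
Offered load a = λ/μ = cρ = 4.8/3.6 = 1.3333
P₀ = [ Σₙ₌₀^3 aⁿ/n! + a^4/(4!(1-ρ)) ]⁻¹
Σ = a^0/0! + a^1/1! + a^2/2! + a^3/3! = 1.0000 + 1.3333 + 0.8889 + 0.3951 = 3.6173
a^4/(4!(1-ρ)) = 3.1605/(24 × 0.6667) = 0.1975
P₀ = 1/(3.6173 + 0.1975) = 0.2621
Lq = P₀·a^4·ρ / (4!(1-ρ)²) = 0.2621 × 3.1605 × 0.3333 / (24 × 0.4444) = 0.02589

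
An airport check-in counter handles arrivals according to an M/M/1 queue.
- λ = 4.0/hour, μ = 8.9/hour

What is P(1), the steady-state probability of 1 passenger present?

ρ = λ/μ = 4.0/8.9 = 0.4494
P(n) = (1-ρ)ρⁿ
P(1) = (1-0.4494) × 0.4494^1
P(1) = 0.5506 × 0.4494
P(1) = 0.2474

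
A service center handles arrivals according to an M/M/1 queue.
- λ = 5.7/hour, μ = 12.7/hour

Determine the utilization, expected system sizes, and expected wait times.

Step 1: ρ = λ/μ = 5.7/12.7 = 0.4488
Step 2: L = λ/(μ-λ) = 5.7/7.00 = 0.8143
Step 3: Lq = λ²/(μ(μ-λ)) = 32.49/(12.7×7.00) = 0.3655
Step 4: W = 1/(μ-λ) = 1/7.00 = 0.14286
Step 5: Wq = λ/(μ(μ-λ)) = 5.7/(12.7×7.00) = 0.06412
Step 6: P(0) = 1-ρ = 0.5512
Verify: L = λW = 5.7×0.14286 = 0.8143 ✔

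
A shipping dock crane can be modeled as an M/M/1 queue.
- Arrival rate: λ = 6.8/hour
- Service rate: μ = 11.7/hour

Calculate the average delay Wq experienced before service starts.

First, compute utilization: ρ = λ/μ = 6.8/11.7 = 0.5812
For M/M/1: Wq = λ/(μ(μ-λ))
Wq = 6.8/(11.7 × (11.7-6.8))
Wq = 6.8/(11.7 × 4.90)
Wq = 0.1186 hours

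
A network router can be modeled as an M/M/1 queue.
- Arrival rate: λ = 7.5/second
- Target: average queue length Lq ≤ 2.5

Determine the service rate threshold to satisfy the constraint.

For M/M/1: Lq = λ²/(μ(μ-λ))
Need Lq ≤ 2.5, i.e. μ(μ-λ) ≥ λ²/2.5
μ² - 7.5μ - 56.25/2.5 ≥ 0  →  μ² - 7.5μ - 22.5000 ≥ 0
Quadratic formula (positive root): μ = [λ + √(λ² + 4×22.5000)]/2
Discriminant: 56.25 + 4×22.5000 = 146.2500, √146.2500 = 12.0934
μ ≥ (7.5 + 12.0934)/2 = 9.7967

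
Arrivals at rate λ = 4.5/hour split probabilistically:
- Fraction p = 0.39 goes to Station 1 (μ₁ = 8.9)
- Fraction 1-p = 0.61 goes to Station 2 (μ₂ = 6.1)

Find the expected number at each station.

Effective rates: λ₁ = 4.5×0.39 = 1.755, λ₂ = 4.5×0.61 = 2.745
Station 1: ρ₁ = 1.755/8.9 = 0.1972, L₁ = ρ₁/(1-ρ₁) = 0.1972/(1-0.1972) = 0.2456
Station 2: ρ₂ = 2.745/6.1 = 0.4500, L₂ = ρ₂/(1-ρ₂) = 0.4500/(1-0.4500) = 0.8182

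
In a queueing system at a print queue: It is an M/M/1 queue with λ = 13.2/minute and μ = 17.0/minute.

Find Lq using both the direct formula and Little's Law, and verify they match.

Method 1 (direct): Lq = λ²/(μ(μ-λ)) = 174.24/(17.0 × 3.80) = 2.6972

Method 2 (Little's Law):
W = 1/(μ-λ) = 1/3.80 = 0.263158
Wq = W - 1/μ = 0.263158 - 0.0588235 = 0.20433
Lq = λWq = 13.2 × 0.20433 = 2.6972 ✔ (matches Method 1)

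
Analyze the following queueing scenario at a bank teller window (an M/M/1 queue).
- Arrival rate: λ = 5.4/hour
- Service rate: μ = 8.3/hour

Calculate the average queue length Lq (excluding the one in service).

ρ = λ/μ = 5.4/8.3 = 0.6506
For M/M/1: Lq = λ²/(μ(μ-λ))
Lq = 29.16/(8.3 × 2.90)
Lq = 1.2115 transactions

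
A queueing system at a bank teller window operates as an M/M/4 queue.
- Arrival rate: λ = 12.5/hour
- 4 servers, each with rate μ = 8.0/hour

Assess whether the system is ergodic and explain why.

Stability requires ρ = λ/(cμ) < 1
ρ = 12.5/(4 × 8.0) = 12.5/32.00 = 0.3906
Since 0.3906 < 1, the system is STABLE.
The servers are busy 39.06% of the time.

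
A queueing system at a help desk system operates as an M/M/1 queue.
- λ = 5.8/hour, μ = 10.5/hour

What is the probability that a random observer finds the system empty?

ρ = λ/μ = 5.8/10.5 = 0.5524
P(0) = 1 - ρ = 1 - 0.5524 = 0.4476
The server is idle 44.76% of the time.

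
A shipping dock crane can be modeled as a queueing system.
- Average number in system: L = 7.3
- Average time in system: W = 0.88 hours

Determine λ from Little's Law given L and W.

Little's Law: L = λW, so λ = L/W
λ = 7.3/0.88 = 8.2955 containers/hour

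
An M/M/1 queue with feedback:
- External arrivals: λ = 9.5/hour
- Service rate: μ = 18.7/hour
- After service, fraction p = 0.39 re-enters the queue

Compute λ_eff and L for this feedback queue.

Effective arrival rate: λ_eff = λ/(1-p) = 9.5/(1-0.39) = 9.5/0.61 = 15.5738
ρ = λ_eff/μ = 15.5738/18.7 = 0.83282
L = ρ/(1-ρ) = 0.83282/(1-0.83282) = 4.9816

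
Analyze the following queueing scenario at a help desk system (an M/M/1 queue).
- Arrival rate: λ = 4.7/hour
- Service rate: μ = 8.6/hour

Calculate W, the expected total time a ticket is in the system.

First, compute utilization: ρ = λ/μ = 4.7/8.6 = 0.5465
For M/M/1: W = 1/(μ-λ)
W = 1/(8.6-4.7) = 1/3.90
W = 0.2564 hours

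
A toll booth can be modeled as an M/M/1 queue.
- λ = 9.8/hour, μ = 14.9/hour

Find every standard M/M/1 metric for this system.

Step 1: ρ = λ/μ = 9.8/14.9 = 0.6577
Step 2: L = λ/(μ-λ) = 9.8/5.10 = 1.9216
Step 3: Lq = λ²/(μ(μ-λ)) = 96.04/(14.9×5.10) = 1.2639
Step 4: W = 1/(μ-λ) = 1/5.10 = 0.19608
Step 5: Wq = λ/(μ(μ-λ)) = 9.8/(14.9×5.10) = 0.1290
Step 6: P(0) = 1-ρ = 0.3423
Verify: L = λW = 9.8×0.19608 = 1.9216 ✔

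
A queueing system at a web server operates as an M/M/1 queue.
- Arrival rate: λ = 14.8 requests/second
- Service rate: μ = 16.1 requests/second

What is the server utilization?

Server utilization: ρ = λ/μ
ρ = 14.8/16.1 = 0.9193
The server is busy 91.93% of the time.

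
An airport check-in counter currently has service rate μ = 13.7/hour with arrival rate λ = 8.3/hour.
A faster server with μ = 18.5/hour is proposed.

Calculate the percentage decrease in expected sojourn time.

System 1: ρ₁ = 8.3/13.7 = 0.6058, W₁ = 1/(13.7-8.3) = 0.1852
System 2: ρ₂ = 8.3/18.5 = 0.4486, W₂ = 1/(18.5-8.3) = 0.09804
Improvement: (W₁-W₂)/W₁ = (0.1852-0.09804)/0.1852 = 47.06%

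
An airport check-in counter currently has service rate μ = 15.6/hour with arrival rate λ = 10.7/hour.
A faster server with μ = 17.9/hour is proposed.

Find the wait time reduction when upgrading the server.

System 1: ρ₁ = 10.7/15.6 = 0.6859, W₁ = 1/(15.6-10.7) = 0.20408
System 2: ρ₂ = 10.7/17.9 = 0.5978, W₂ = 1/(17.9-10.7) = 0.13889
Improvement: (W₁-W₂)/W₁ = (0.20408-0.13889)/0.20408 = 31.94%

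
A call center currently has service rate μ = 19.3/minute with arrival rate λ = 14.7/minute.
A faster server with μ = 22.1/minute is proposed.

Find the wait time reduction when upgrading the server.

System 1: ρ₁ = 14.7/19.3 = 0.7617, W₁ = 1/(19.3-14.7) = 0.21739
System 2: ρ₂ = 14.7/22.1 = 0.6652, W₂ = 1/(22.1-14.7) = 0.13514
Improvement: (W₁-W₂)/W₁ = (0.21739-0.13514)/0.21739 = 37.84%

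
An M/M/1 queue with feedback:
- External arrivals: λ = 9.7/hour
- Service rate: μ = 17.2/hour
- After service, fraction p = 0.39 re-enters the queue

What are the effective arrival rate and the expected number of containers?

Effective arrival rate: λ_eff = λ/(1-p) = 9.7/(1-0.39) = 9.7/0.61 = 15.90164
ρ = λ_eff/μ = 15.90164/17.2 = 0.924514
L = ρ/(1-ρ) = 0.924514/(1-0.924514) = 12.2475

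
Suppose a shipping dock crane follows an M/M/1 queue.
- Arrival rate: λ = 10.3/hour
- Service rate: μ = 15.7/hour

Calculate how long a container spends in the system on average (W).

First, compute utilization: ρ = λ/μ = 10.3/15.7 = 0.6561
For M/M/1: W = 1/(μ-λ)
W = 1/(15.7-10.3) = 1/5.40
W = 0.1852 hours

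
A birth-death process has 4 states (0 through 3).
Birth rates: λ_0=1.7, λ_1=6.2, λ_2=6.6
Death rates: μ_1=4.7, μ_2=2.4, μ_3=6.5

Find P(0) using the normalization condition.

Ratios P(n)/P(0) = (λ₀···λₙ₋₁)/(μ₁···μₙ):
P(1)/P(0) = (1.7)/(4.7) = 0.3617
P(2)/P(0) = (1.7×6.2)/(4.7×2.4) = 0.9344
P(3)/P(0) = (1.7×6.2×6.6)/(4.7×2.4×6.5) = 0.9488

Normalization: ∑ P(n) = 1
P(0) × (1.0000 + 0.3617 + 0.9344 + 0.9488) = 1
P(0) × 3.2449 = 1
P(0) = 1/3.2449 = 0.3082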